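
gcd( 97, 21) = 1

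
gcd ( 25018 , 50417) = 1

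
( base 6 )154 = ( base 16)46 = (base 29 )2c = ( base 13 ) 55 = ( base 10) 70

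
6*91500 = 549000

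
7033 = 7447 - 414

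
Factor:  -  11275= -5^2*11^1*41^1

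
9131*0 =0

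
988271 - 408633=579638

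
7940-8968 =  -1028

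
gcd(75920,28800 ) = 80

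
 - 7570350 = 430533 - 8000883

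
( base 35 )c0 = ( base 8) 644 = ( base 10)420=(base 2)110100100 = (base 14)220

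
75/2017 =75/2017=0.04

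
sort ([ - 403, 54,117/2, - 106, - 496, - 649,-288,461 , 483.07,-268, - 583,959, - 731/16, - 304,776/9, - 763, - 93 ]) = [-763, - 649, - 583, - 496 , - 403, - 304, - 288,  -  268, - 106, - 93, - 731/16,54, 117/2, 776/9 , 461,483.07,  959]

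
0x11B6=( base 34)3vc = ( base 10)4534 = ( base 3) 20012221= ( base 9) 6187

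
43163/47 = 43163/47 = 918.36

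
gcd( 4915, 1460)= 5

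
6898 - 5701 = 1197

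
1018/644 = 1+ 187/322 = 1.58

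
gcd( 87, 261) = 87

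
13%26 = 13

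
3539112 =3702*956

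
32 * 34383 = 1100256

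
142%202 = 142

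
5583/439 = 12 + 315/439 = 12.72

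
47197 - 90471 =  - 43274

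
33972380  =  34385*988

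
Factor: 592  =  2^4*37^1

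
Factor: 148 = 2^2*37^1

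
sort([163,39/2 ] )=[39/2 , 163 ] 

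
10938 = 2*5469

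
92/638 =46/319= 0.14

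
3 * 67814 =203442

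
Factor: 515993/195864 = 2^( - 3)*3^( - 1 )*8161^( - 1) * 515993^1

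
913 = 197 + 716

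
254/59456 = 127/29728= 0.00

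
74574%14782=664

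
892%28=24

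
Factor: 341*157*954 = 51074298 = 2^1*3^2*11^1*31^1*53^1*157^1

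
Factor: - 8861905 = - 5^1*13^1*136337^1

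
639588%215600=208388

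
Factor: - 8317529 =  - 11^1* 756139^1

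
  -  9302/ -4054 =4651/2027 = 2.29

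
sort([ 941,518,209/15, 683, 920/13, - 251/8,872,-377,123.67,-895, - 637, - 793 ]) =[-895, - 793, - 637, - 377,- 251/8,209/15,920/13,123.67, 518, 683, 872, 941]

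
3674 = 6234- 2560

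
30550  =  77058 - 46508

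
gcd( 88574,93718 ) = 2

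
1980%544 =348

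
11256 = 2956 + 8300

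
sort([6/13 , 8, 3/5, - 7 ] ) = [ - 7, 6/13, 3/5, 8]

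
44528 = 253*176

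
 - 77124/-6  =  12854 + 0/1=12854.00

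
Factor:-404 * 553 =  - 223412 = - 2^2*7^1*79^1*101^1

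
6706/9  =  6706/9 =745.11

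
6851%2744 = 1363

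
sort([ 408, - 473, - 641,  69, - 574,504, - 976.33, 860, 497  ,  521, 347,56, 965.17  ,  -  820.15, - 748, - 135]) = [ - 976.33, - 820.15, - 748, - 641, - 574 , - 473, - 135,56, 69,347, 408 , 497,504, 521,860, 965.17 ] 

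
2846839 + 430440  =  3277279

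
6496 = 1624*4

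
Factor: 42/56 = 3/4 = 2^ ( - 2)*3^1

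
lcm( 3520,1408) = 7040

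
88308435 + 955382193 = 1043690628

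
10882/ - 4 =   -  5441/2 =- 2720.50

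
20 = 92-72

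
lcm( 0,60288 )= 0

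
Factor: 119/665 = 17/95   =  5^( - 1)*17^1*19^( - 1 ) 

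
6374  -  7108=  - 734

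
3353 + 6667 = 10020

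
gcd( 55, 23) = 1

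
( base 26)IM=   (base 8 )752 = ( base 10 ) 490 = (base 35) e0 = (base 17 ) 1BE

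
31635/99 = 3515/11 = 319.55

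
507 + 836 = 1343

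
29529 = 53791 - 24262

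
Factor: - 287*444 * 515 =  - 2^2*3^1*5^1*7^1*37^1 * 41^1*103^1 =-65625420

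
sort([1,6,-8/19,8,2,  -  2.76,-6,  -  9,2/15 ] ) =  [-9 ,  -  6,-2.76,  -  8/19 , 2/15,1,2, 6,8 ]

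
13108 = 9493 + 3615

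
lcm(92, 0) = 0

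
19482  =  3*6494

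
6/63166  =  3/31583 =0.00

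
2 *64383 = 128766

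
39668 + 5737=45405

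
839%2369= 839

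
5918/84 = 2959/42 = 70.45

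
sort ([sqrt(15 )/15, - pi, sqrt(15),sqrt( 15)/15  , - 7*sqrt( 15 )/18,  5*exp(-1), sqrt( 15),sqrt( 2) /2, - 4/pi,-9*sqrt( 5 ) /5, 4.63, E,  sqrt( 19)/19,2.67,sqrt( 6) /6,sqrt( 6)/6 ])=[ -9*sqrt ( 5 )/5, - pi,- 7*sqrt(15)/18,- 4/pi,  sqrt( 19) /19,sqrt(15) /15 , sqrt(15) /15,sqrt ( 6)/6, sqrt(6 ) /6,sqrt(2) /2,  5*exp( - 1), 2.67, E,sqrt(15) , sqrt( 15 ),4.63 ] 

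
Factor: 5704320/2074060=2^5*3^1*2971^1*103703^( - 1) = 285216/103703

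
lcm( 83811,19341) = 251433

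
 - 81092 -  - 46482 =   -  34610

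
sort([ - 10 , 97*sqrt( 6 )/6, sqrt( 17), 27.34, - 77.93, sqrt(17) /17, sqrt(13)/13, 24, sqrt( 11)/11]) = [-77.93, - 10, sqrt( 17 ) /17,sqrt( 13 )/13, sqrt( 11)/11,sqrt( 17), 24, 27.34, 97*sqrt(6)/6 ]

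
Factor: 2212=2^2*7^1 * 79^1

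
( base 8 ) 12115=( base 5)131242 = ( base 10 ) 5197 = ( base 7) 21103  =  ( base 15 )1817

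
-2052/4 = -513 = - 513.00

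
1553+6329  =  7882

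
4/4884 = 1/1221 = 0.00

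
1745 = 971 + 774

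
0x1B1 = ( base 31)DU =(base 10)433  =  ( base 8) 661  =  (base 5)3213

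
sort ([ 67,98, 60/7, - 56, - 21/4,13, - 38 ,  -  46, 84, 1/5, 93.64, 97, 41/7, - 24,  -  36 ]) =[ - 56, - 46, - 38, - 36, - 24,  -  21/4,  1/5,41/7, 60/7, 13, 67, 84 , 93.64,97, 98]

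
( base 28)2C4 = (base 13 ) B3A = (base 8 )3564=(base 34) 1m4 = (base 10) 1908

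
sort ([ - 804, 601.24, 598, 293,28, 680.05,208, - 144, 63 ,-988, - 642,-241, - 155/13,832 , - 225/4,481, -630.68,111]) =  [ - 988 ,-804, - 642, - 630.68, - 241, - 144, - 225/4, -155/13,  28, 63 , 111,208,  293 , 481,598 , 601.24 , 680.05 , 832]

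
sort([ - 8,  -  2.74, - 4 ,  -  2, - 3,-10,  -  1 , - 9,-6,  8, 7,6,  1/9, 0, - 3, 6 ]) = [ - 10, - 9, - 8, - 6, -4, - 3, - 3,- 2.74, - 2,-1 , 0,1/9, 6,6, 7,8] 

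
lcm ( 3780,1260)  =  3780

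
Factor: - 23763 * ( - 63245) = 3^1 *5^1 * 7^1*13^1  *89^2*139^1=1502890935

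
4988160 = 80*62352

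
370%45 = 10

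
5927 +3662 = 9589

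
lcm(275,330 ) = 1650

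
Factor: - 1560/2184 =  - 5/7 = - 5^1 *7^ ( -1)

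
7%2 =1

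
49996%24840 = 316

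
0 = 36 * 0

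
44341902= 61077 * 726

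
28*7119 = 199332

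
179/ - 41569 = -179/41569 = -0.00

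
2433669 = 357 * 6817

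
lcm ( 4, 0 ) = 0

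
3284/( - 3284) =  - 1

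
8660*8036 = 69591760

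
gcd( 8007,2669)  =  2669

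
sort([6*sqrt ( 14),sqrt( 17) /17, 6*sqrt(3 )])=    [sqrt (17 )/17,6 * sqrt(3) , 6*sqrt (14)]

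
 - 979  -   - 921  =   - 58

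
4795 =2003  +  2792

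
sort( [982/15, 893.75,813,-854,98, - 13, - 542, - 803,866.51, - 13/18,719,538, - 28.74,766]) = [ - 854, - 803, - 542, - 28.74, - 13,-13/18,982/15,98,  538,719,766,813,866.51, 893.75]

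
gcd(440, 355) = 5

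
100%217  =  100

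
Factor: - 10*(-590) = 2^2*5^2*59^1 = 5900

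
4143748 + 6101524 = 10245272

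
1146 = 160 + 986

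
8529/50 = 170+29/50 = 170.58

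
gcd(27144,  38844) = 468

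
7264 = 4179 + 3085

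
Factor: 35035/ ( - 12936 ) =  - 65/24 = - 2^( - 3 )*3^( - 1) *5^1*13^1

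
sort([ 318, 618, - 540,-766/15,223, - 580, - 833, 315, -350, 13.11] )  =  [  -  833, - 580,-540, - 350,-766/15, 13.11,223, 315, 318, 618 ] 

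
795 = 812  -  17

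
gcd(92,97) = 1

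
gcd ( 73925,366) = 1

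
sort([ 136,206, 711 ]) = [ 136,206, 711]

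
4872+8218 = 13090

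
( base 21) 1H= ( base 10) 38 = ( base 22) 1g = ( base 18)22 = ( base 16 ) 26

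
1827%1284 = 543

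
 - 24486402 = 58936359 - 83422761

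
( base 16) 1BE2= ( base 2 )1101111100010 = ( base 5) 212023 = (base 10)7138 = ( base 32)6v2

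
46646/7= 46646/7=6663.71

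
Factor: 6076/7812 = 3^( - 2)*  7^1 = 7/9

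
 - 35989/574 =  - 35989/574 =- 62.70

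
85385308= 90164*947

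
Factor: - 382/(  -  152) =191/76  =  2^(- 2)*19^( - 1)*191^1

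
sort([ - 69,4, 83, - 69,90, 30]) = [ -69, -69,4 , 30,83, 90]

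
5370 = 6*895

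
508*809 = 410972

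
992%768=224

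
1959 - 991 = 968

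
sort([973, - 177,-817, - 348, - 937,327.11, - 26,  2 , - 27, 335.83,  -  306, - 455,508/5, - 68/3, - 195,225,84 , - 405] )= [ - 937, - 817, - 455, - 405, - 348, - 306, - 195 , - 177,-27, - 26, - 68/3,2,84,508/5, 225, 327.11, 335.83,973] 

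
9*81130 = 730170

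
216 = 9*24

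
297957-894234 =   -  596277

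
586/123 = 586/123 = 4.76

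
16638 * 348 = 5790024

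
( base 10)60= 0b111100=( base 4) 330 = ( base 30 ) 20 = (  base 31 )1t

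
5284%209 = 59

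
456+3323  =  3779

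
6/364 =3/182 = 0.02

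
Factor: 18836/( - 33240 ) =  - 17/30 = - 2^(-1 ) * 3^(-1 )*5^( - 1 ) * 17^1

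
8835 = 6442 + 2393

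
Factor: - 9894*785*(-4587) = 35626265730 = 2^1*3^2*5^1*11^1*17^1 * 97^1*139^1 *157^1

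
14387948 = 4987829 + 9400119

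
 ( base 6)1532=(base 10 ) 416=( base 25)GG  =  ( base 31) dd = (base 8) 640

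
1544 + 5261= 6805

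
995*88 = 87560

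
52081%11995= 4101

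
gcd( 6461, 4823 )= 91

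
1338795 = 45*29751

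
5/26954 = 5/26954 = 0.00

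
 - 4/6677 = - 1 + 6673/6677 = - 0.00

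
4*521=2084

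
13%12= 1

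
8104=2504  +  5600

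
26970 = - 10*( - 2697)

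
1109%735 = 374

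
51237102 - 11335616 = 39901486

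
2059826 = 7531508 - 5471682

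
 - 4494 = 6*( - 749) 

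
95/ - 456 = - 1 + 19/24 = - 0.21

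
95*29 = 2755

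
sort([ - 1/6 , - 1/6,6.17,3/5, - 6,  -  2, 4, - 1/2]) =[ - 6, - 2, - 1/2,-1/6, - 1/6, 3/5, 4 , 6.17]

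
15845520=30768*515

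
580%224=132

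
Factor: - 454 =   -  2^1 * 227^1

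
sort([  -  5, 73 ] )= [ - 5, 73]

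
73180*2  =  146360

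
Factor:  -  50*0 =0 = 0^1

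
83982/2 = 41991 = 41991.00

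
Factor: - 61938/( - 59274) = 3^1 * 31^1*89^(  -  1) = 93/89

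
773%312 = 149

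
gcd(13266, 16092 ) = 18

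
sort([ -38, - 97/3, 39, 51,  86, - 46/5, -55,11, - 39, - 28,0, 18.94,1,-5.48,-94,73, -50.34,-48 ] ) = [ - 94, - 55 ,-50.34,  -  48,- 39, - 38, - 97/3, - 28, - 46/5, - 5.48, 0, 1, 11, 18.94, 39 , 51,73,  86 ]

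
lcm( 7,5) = 35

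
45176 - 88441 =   -  43265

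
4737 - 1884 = 2853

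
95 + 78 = 173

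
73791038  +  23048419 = 96839457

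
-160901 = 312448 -473349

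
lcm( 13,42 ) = 546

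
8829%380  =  89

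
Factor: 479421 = 3^2 * 53269^1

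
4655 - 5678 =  -1023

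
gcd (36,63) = 9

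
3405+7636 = 11041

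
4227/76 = 4227/76 = 55.62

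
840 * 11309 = 9499560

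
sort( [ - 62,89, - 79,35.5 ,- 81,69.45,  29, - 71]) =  [ - 81 , - 79, - 71, - 62 , 29 , 35.5,  69.45, 89]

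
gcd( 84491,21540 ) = 1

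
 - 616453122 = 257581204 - 874034326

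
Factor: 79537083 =3^1*211^1*125651^1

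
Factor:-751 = -751^1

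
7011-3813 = 3198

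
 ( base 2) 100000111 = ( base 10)263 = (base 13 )173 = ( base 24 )an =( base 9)322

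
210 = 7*30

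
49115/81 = 606+ 29/81 =606.36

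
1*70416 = 70416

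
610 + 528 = 1138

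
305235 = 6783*45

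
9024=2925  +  6099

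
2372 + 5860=8232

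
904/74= 452/37 = 12.22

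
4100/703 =4100/703 = 5.83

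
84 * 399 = 33516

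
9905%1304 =777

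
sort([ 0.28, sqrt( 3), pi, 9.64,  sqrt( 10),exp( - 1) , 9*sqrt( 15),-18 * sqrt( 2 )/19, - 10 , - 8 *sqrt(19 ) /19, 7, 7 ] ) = [-10, - 8*sqrt(  19)/19, - 18*sqrt(2) /19, 0.28, exp( - 1), sqrt( 3 ), pi, sqrt( 10), 7,7  ,  9.64,9*sqrt(15 )]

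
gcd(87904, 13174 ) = 2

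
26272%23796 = 2476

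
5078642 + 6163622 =11242264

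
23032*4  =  92128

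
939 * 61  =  57279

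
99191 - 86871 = 12320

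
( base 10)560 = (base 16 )230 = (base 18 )1D2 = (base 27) kk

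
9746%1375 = 121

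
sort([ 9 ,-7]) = [ - 7,9]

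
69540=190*366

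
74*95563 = 7071662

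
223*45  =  10035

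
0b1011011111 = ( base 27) 106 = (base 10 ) 735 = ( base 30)OF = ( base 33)m9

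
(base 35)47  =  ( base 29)52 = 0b10010011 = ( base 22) 6f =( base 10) 147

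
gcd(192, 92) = 4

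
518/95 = 518/95=5.45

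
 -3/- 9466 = 3/9466 =0.00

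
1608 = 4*402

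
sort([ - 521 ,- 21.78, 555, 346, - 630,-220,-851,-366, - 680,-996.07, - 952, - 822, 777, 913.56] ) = [ - 996.07, - 952,  -  851,-822,-680, - 630 , - 521, - 366,-220, - 21.78, 346, 555, 777, 913.56]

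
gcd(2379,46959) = 3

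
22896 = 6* 3816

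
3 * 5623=16869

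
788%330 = 128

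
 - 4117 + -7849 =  - 11966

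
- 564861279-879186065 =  - 1444047344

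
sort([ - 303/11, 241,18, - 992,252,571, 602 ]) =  [ -992, - 303/11, 18, 241, 252,571,  602] 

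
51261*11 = 563871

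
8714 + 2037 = 10751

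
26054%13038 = 13016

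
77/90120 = 77/90120 = 0.00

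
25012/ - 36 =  - 695+ 2/9 = - 694.78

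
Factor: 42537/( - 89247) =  - 11^1 * 71^(  -  1)*419^(  -  1)*1289^1= - 14179/29749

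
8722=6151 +2571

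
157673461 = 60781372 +96892089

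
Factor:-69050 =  - 2^1 * 5^2*1381^1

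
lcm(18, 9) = 18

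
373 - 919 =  - 546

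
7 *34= 238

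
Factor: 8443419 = 3^1 * 1153^1  *  2441^1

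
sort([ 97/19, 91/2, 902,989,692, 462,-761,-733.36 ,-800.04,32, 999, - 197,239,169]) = [-800.04, - 761,-733.36, - 197  ,  97/19, 32, 91/2,169, 239, 462, 692, 902, 989, 999]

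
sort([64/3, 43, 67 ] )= [64/3,  43,67 ] 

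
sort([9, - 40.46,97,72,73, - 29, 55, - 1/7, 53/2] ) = [ - 40.46,- 29,-1/7 , 9,53/2,55,72, 73, 97]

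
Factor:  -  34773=  -  3^1*67^1*173^1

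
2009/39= 51+20/39 = 51.51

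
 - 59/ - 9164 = 59/9164 = 0.01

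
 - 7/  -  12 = 7/12   =  0.58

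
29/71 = 29/71 = 0.41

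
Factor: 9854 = 2^1*13^1*379^1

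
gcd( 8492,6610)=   2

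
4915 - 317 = 4598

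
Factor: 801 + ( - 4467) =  - 3666 = -2^1  *  3^1*13^1*47^1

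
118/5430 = 59/2715 = 0.02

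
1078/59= 1078/59 = 18.27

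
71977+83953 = 155930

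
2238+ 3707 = 5945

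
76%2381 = 76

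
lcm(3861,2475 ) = 96525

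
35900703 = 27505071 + 8395632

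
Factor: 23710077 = 3^4 * 292717^1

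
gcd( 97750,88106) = 2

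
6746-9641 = -2895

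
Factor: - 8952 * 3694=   -  33068688=- 2^4 * 3^1*373^1*1847^1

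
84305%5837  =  2587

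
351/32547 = 117/10849 = 0.01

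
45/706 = 45/706 = 0.06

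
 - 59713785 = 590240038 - 649953823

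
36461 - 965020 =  - 928559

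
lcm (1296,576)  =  5184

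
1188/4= 297 = 297.00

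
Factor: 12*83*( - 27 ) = -26892 = - 2^2 * 3^4*83^1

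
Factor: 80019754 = 2^1*19^1*1009^1*2087^1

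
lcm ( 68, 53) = 3604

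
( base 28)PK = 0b1011010000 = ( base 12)500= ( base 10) 720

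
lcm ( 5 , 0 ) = 0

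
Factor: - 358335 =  -3^2*5^1*7963^1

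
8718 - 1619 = 7099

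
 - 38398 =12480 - 50878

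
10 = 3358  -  3348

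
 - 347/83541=  -  347/83541= - 0.00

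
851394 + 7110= 858504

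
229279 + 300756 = 530035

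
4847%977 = 939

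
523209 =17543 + 505666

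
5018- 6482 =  - 1464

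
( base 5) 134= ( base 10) 44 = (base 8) 54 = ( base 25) 1J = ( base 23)1L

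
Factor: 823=823^1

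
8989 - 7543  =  1446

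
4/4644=1/1161 = 0.00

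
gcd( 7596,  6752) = 844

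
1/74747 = 1/74747 =0.00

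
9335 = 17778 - 8443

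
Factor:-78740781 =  - 3^1 * 7^1*3749561^1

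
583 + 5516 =6099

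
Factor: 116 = 2^2 * 29^1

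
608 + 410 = 1018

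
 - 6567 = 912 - 7479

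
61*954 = 58194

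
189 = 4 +185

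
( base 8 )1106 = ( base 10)582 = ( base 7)1461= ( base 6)2410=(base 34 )h4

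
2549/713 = 2549/713 =3.58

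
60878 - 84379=- 23501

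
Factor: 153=3^2*17^1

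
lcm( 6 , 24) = 24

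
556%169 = 49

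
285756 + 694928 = 980684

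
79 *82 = 6478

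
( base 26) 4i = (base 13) 95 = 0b1111010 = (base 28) 4A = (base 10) 122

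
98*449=44002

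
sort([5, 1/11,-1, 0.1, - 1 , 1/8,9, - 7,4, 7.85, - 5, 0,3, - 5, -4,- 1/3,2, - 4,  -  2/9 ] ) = [-7, - 5, - 5, - 4, - 4, - 1 ,-1, - 1/3,- 2/9,0, 1/11, 0.1, 1/8, 2, 3,4,5  ,  7.85, 9] 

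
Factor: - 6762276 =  - 2^2*3^2 * 23^1*8167^1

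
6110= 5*1222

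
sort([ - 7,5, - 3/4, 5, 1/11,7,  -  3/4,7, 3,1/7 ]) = [ - 7, - 3/4, - 3/4,  1/11,  1/7, 3, 5,5,7,7]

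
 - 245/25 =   -  49/5=- 9.80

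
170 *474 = 80580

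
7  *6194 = 43358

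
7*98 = 686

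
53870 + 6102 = 59972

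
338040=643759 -305719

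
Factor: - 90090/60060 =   -  2^( - 1) * 3^1 = - 3/2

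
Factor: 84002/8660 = 2^( - 1) * 5^ ( - 1)* 97^1 = 97/10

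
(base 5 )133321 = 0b1010101010101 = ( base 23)a7a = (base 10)5461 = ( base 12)31b1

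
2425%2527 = 2425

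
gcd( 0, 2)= 2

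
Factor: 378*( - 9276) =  - 2^3*3^4*7^1*773^1  =  - 3506328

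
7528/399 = 7528/399 = 18.87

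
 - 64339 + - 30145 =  - 94484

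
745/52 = 14 + 17/52 =14.33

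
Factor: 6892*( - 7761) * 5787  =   - 2^2*3^3*13^1*199^1*643^1*1723^1=- 309539755044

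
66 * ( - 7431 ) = -490446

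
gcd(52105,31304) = 1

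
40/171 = 40/171 = 0.23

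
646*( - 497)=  - 321062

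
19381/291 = 66 + 175/291 = 66.60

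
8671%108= 31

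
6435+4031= 10466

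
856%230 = 166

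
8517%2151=2064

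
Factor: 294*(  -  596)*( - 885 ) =155073240 = 2^3*3^2 * 5^1 * 7^2*59^1*149^1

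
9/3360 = 3/1120  =  0.00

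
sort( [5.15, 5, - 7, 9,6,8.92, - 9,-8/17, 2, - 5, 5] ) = [ - 9 ,-7,  -  5, - 8/17, 2,5 , 5,5.15 , 6, 8.92 , 9]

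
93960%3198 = 1218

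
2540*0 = 0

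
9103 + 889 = 9992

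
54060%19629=14802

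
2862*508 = 1453896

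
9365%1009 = 284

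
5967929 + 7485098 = 13453027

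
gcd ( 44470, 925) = 5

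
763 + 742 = 1505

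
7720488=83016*93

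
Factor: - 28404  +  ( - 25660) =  - 2^4*31^1 *109^1  =  - 54064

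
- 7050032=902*( - 7816) 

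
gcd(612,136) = 68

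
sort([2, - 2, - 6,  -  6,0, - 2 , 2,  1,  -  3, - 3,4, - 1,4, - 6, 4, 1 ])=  [-6,  -  6, - 6, - 3, - 3, -2,- 2, - 1,0,1, 1,2,2,4,4, 4 ] 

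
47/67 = 47/67 = 0.70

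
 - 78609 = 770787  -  849396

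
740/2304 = 185/576 = 0.32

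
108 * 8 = 864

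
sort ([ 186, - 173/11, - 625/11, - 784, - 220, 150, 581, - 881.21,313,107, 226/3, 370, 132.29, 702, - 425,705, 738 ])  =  [ - 881.21, - 784,-425, - 220, - 625/11, - 173/11,226/3, 107, 132.29, 150, 186, 313, 370,581, 702, 705, 738]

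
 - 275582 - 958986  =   - 1234568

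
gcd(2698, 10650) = 142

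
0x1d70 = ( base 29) 8rp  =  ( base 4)1311300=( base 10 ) 7536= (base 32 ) 7BG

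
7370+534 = 7904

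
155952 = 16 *9747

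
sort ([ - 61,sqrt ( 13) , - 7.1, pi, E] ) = [ - 61, - 7.1, E,pi,sqrt( 13 )]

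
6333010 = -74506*( - 85)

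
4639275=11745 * 395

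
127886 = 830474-702588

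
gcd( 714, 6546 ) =6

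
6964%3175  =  614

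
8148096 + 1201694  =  9349790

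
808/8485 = 808/8485 = 0.10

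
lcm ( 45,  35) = 315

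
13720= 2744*5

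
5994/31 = 5994/31 = 193.35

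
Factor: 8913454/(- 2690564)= - 4456727/1345282 = - 2^ ( - 1 )*11^1  *405157^1*672641^ ( - 1)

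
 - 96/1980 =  - 8/165 = - 0.05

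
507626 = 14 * 36259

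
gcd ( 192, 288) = 96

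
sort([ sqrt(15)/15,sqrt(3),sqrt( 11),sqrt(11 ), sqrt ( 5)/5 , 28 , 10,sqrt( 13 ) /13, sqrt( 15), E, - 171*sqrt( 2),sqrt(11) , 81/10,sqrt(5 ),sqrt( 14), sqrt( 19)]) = [- 171*sqrt(2 ),sqrt(15)/15 , sqrt(13)/13, sqrt( 5)/5,  sqrt( 3 ), sqrt( 5), E , sqrt ( 11),sqrt(11),sqrt( 11 ) , sqrt( 14) , sqrt(15 ),sqrt(19) , 81/10,10,28]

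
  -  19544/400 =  - 2443/50 = - 48.86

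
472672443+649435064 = 1122107507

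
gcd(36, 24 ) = 12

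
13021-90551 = -77530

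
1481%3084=1481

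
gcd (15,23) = 1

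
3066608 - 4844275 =-1777667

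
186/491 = 186/491 = 0.38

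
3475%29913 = 3475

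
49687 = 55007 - 5320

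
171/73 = 2+25/73 = 2.34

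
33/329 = 33/329 = 0.10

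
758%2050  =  758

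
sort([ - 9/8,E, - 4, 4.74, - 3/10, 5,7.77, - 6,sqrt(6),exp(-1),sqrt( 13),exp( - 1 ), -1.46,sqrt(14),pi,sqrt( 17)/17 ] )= [ - 6,  -  4,-1.46, -9/8, - 3/10,sqrt( 17) /17,exp( - 1), exp( - 1 ),sqrt(6 ), E, pi,sqrt(13 ),  sqrt( 14),4.74,5,  7.77] 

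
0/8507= 0 = 0.00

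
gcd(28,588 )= 28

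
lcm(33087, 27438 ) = 1124958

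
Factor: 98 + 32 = 2^1*5^1 * 13^1 =130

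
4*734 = 2936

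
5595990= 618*9055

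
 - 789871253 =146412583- 936283836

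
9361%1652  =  1101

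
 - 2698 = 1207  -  3905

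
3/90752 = 3/90752=0.00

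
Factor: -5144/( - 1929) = 2^3*3^ (-1)  =  8/3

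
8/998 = 4/499 =0.01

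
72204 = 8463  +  63741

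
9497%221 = 215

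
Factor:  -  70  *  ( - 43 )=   2^1*5^1 * 7^1*43^1 = 3010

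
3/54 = 1/18 = 0.06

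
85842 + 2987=88829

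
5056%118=100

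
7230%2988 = 1254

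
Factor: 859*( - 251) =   -  251^1 * 859^1 = - 215609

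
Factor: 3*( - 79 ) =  - 237 = - 3^1*79^1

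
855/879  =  285/293 = 0.97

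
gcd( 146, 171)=1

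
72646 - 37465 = 35181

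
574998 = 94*6117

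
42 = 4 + 38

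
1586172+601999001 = 603585173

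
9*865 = 7785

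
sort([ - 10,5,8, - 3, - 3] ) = [ - 10, - 3, - 3,5,8 ]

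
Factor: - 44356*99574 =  - 4416704344 = - 2^3 * 13^1*853^1*  49787^1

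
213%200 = 13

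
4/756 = 1/189 = 0.01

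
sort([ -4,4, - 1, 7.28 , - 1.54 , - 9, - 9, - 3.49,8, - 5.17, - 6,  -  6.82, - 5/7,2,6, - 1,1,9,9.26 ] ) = [-9,-9, - 6.82, - 6, -5.17, - 4, - 3.49, - 1.54,-1,- 1,- 5/7, 1,  2,4,6,7.28, 8,9 , 9.26] 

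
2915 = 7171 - 4256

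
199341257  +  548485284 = 747826541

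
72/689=72/689 =0.10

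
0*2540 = 0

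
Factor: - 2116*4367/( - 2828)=2310143/707 = 7^( - 1)*11^1 * 23^2 * 101^(-1)*397^1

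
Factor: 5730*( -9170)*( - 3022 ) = 158788270200 = 2^3*3^1*5^2 * 7^1*131^1 * 191^1*1511^1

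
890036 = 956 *931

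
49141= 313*157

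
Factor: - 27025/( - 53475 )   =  47/93=3^( - 1 )*31^( - 1 ) *47^1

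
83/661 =83/661 = 0.13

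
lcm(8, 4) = 8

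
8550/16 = 534 + 3/8 = 534.38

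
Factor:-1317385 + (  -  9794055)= - 11111440= -2^4*5^1*138893^1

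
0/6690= 0 = 0.00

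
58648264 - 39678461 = 18969803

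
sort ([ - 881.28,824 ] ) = [ - 881.28,  824 ]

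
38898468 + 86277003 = 125175471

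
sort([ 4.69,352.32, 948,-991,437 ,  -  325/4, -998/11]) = [ - 991,-998/11,-325/4, 4.69, 352.32 , 437, 948 ] 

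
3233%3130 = 103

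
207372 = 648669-441297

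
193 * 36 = 6948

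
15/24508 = 15/24508 = 0.00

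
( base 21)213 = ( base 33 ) RF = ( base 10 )906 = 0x38a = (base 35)PV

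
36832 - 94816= - 57984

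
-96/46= - 48/23= - 2.09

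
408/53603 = 408/53603 = 0.01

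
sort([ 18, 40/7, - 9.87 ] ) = [ - 9.87, 40/7, 18] 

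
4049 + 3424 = 7473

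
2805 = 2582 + 223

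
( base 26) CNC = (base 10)8722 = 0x2212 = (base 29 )AAM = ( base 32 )8GI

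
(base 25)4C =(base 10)112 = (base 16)70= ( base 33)3d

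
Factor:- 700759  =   - 700759^1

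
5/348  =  5/348 = 0.01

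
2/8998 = 1/4499 = 0.00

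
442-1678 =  - 1236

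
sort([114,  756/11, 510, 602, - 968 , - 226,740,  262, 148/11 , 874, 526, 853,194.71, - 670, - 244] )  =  [ - 968 , - 670, -244, - 226,148/11,756/11, 114, 194.71,262,510,  526,602,740,853,874 ] 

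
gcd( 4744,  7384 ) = 8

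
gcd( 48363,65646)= 21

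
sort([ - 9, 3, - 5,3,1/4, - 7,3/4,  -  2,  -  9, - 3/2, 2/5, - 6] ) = [ - 9, - 9,-7,-6, - 5, - 2 , - 3/2,1/4,2/5,3/4,3,3]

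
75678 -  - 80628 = 156306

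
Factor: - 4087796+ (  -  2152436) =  - 6240232 = -2^3*780029^1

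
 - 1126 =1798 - 2924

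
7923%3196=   1531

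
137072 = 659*208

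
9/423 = 1/47 = 0.02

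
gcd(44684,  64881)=1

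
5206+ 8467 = 13673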